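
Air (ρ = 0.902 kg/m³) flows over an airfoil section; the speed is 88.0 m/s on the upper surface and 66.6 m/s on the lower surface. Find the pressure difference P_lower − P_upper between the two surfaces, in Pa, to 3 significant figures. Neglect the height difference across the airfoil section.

ΔP ≈ 1490 Pa

With negligible Δh, P + ½ρv² is constant, so P_low − P_up = ½ρ(v_up² − v_low²).
ΔP = ½·0.902·(88.0² − 66.6²) = 1490 Pa.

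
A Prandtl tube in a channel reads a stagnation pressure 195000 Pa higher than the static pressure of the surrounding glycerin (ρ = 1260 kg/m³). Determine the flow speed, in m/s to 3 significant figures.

v ≈ 17.6 m/s

The dynamic pressure equals the rise in static pressure at the stagnation point: ΔP = ½ρv².
v = √(2ΔP/ρ) = √(2·195000/1260) = 17.6 m/s.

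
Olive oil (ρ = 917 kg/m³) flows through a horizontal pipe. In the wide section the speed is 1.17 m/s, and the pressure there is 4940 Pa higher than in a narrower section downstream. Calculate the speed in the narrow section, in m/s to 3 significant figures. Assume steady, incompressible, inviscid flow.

v₂ ≈ 3.48 m/s

With h₁ = h₂, rearranging Bernoulli gives v₂ = √(v₁² + 2ΔP/ρ).
v₂ = √(1.17² + 2·4940/917) = √(1.37 + 10.8) = 3.48 m/s.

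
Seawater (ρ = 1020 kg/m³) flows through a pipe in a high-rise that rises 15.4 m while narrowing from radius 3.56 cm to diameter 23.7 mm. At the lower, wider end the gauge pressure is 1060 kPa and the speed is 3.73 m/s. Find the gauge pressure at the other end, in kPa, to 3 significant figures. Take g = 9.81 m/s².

P₂ ≈ 335 kPa

By continuity, v₂ = v₁·A₁/A₂ = 3.73·(39.8/4.41) = 33.7 m/s.
Applying Bernoulli between the two ends and solving for P₂: P₂ = P₁ + ½ρ(v₁² − v₂²) − ρgΔh.
P₂ = 1060000 + ½·1020·(3.73² − 33.7²) − 1020·9.81·(+15.4) = 1060000 + (-571000) − (154000) = 335000 Pa.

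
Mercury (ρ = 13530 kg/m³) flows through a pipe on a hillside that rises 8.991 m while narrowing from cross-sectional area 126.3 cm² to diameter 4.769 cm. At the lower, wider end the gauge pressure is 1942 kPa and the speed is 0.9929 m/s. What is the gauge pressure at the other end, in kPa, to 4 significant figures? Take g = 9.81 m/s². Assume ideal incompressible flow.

421.9 kPa

The volume flow rate is constant, so v₂ = (A₁/A₂)v₁ = (126.3/17.86)·0.9929 = 7.020 m/s.
Bernoulli: P₁ + ½ρv₁² + ρg h₁ = P₂ + ½ρv₂² + ρg h₂, so P₂ = P₁ + ½ρ(v₁² − v₂²) − ρg(h₂ − h₁).
P₂ = 1942000 + ½·13530·(0.9929² − 7.020²) − 13530·9.81·(+8.991) = 1942000 + (-326800) − (1193000) = 421900 Pa.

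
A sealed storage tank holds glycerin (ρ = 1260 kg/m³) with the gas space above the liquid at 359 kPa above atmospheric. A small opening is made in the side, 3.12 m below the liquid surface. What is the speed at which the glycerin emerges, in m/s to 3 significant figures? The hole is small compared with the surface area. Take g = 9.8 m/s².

v = 25.1 m/s

Take point 1 at the surface (v₁ ≈ 0) and point 2 at the hole (at atmospheric pressure). Bernoulli: P₁ + ρg h = P_atm + ½ρv₂².
With P₁ − P_atm = 359000 Pa, v₂ = √(2gh + 2ΔP/ρ) = √(2·9.8·3.12 + 2·359000/1260) = 25.1 m/s.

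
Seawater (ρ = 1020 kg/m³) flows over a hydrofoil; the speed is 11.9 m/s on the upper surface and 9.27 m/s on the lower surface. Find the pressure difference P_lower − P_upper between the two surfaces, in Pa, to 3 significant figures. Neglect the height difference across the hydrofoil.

28400 Pa

With negligible Δh, P + ½ρv² is constant, so P_low − P_up = ½ρ(v_up² − v_low²).
ΔP = ½·1020·(11.9² − 9.27²) = 28400 Pa.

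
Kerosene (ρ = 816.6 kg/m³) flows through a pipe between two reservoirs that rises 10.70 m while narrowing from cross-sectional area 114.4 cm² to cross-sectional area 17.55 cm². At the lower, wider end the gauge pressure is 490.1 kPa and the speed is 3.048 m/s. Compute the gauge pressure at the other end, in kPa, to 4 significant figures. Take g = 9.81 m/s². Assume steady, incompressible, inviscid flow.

P₂ ≈ 247.0 kPa

Continuity gives A₁v₁ = A₂v₂, so v₂ = (114.4 cm²)/(17.55 cm²) × 3.048 m/s = 19.87 m/s.
Bernoulli: P₁ + ½ρv₁² + ρg h₁ = P₂ + ½ρv₂² + ρg h₂, so P₂ = P₁ + ½ρ(v₁² − v₂²) − ρg(h₂ − h₁).
P₂ = 490100 + ½·816.6·(3.048² − 19.87²) − 816.6·9.81·(+10.70) = 490100 + (-157400) − (85720) = 247000 Pa.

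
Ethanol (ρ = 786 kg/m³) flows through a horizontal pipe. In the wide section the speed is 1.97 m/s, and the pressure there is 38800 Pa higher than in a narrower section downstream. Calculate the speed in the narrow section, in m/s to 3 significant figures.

Along the level pipe P + ½ρv² is conserved, hence v₂² = v₁² + 2(P₁ − P₂)/ρ.
v₂ = √(1.97² + 2·38800/786) = √(3.88 + 98.7) = 10.1 m/s.

v₂ ≈ 10.1 m/s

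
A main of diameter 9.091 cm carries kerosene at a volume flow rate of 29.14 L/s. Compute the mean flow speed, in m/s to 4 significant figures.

v = 4.489 m/s

Q = 29.14 L/s = 0.02914 m³/s.
v = Q/A = 0.02914 / 0.006491 = 4.489 m/s.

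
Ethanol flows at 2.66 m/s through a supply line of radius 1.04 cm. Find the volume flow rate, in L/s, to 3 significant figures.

Q = A·v = 0.000340 m² × 2.66 m/s = 0.000904 m³/s.
Converting: 0.000904 m³/s × 1000 = 0.904 L/s.

Q = 0.904 L/s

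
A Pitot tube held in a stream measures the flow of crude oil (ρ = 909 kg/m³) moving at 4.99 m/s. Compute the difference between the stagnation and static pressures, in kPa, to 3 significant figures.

ΔP ≈ 11.3 kPa

The dynamic pressure equals the rise in static pressure at the stagnation point: ΔP = ½ρv².
ΔP = ½·909·4.99² = 11300 Pa.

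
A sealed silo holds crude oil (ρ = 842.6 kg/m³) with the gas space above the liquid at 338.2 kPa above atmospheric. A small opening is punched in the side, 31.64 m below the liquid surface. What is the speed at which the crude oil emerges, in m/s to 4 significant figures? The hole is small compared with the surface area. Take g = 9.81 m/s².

Take point 1 at the surface (v₁ ≈ 0) and point 2 at the hole (at atmospheric pressure). Bernoulli: P₁ + ρg h = P_atm + ½ρv₂².
With P₁ − P_atm = 338200 Pa, v₂ = √(2gh + 2ΔP/ρ) = √(2·9.81·31.64 + 2·338200/842.6) = 37.73 m/s.

v = 37.73 m/s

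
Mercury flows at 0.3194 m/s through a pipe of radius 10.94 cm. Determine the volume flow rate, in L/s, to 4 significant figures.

12.01 L/s

Q = A·v = 0.03760 m² × 0.3194 m/s = 0.01201 m³/s.
Converting: 0.01201 m³/s × 1000 = 12.01 L/s.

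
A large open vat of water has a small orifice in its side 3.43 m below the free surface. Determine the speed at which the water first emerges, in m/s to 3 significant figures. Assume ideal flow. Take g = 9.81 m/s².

8.20 m/s

With the surface at rest and both surface and jet at atmospheric pressure, Bernoulli gives ρg h = ½ρv², so v = √(2gh) = √(2·9.81·3.43) = 8.20 m/s.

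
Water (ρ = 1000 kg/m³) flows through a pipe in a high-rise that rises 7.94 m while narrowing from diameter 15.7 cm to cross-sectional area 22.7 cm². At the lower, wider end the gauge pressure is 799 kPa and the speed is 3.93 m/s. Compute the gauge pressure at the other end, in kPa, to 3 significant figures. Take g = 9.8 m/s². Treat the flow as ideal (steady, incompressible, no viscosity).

P₂ = 167 kPa

The volume flow rate is constant, so v₂ = (A₁/A₂)v₁ = (194/22.7)·3.93 = 33.5 m/s.
Applying Bernoulli between the two ends and solving for P₂: P₂ = P₁ + ½ρ(v₁² − v₂²) − ρgΔh.
P₂ = 799000 + ½·1000·(3.93² − 33.5²) − 1000·9.8·(+7.94) = 799000 + (-554000) − (77800) = 167000 Pa.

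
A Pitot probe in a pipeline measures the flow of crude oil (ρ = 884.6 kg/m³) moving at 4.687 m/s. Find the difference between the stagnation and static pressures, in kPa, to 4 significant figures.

At the stagnation point the flow is brought to rest, so Bernoulli gives P_stag − P_static = ½ρv².
ΔP = ½·884.6·4.687² = 9716 Pa.

ΔP ≈ 9.716 kPa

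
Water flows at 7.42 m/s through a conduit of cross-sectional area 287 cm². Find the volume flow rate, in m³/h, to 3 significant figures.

Q ≈ 767 m³/h

Q = A·v = 0.0287 m² × 7.42 m/s = 0.213 m³/s.
Converting: 0.213 m³/s × 3600 = 767 m³/h.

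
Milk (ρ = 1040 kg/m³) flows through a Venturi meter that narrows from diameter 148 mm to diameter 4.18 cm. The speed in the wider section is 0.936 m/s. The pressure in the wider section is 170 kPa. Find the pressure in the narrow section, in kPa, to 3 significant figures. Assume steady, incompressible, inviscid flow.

The volume flow rate is constant, so v₂ = (A₁/A₂)v₁ = (172/13.7)·0.936 = 11.7 m/s.
Bernoulli (h₁ = h₂): P₁ − P₂ = ½ρ(v₂² − v₁²).
P₂ = P₁ − ½ρ(v₂² − v₁²) = 170000 − ½·1040·(11.7² − 0.936²) = 170000 − 71100 = 98900 Pa.

P₂ = 98.9 kPa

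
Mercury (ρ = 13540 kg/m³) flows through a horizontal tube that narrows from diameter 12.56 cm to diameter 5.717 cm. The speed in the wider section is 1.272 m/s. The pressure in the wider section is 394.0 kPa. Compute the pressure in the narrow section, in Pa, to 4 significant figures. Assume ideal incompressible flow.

Mass conservation (A₁v₁ = A₂v₂) gives v₂ = 1.272 × 123.9/25.67 = 6.139 m/s.
With no height change, Bernoulli's equation is P₁ + ½ρv₁² = P₂ + ½ρv₂².
P₂ = P₁ − ½ρ(v₂² − v₁²) = 394000 − ½·13540·(6.139² − 1.272²) = 394000 − 244200 = 149800 Pa.

P₂ ≈ 149800 Pa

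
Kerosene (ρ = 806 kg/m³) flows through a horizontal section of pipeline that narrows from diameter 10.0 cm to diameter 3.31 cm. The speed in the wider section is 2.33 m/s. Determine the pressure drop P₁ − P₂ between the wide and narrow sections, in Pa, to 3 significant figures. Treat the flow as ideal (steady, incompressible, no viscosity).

ΔP = 180000 Pa

Mass conservation (A₁v₁ = A₂v₂) gives v₂ = 2.33 × 78.5/8.60 = 21.3 m/s.
Along the horizontal streamline, P + ½ρv² is constant.
P₁ − P₂ = ½·806·(21.3² − 2.33²) = ½·806·447 = 180000 Pa.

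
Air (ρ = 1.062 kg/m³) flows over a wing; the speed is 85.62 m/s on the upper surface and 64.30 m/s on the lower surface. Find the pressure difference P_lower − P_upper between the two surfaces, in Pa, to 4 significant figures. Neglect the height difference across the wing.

The pressure is lower where the speed is higher: ΔP = ½ρ(v_up² − v_low²).
ΔP = ½·1.062·(85.62² − 64.30²) = 1697 Pa.

ΔP ≈ 1697 Pa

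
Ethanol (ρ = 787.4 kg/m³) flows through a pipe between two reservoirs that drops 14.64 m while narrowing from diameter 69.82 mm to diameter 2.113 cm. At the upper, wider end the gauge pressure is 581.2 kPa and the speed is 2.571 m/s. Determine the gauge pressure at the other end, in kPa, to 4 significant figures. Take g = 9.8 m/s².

P₂ ≈ 386.5 kPa

The volume flow rate is constant, so v₂ = (A₁/A₂)v₁ = (38.29/3.507)·2.571 = 28.07 m/s.
Bernoulli: P₁ + ½ρv₁² + ρg h₁ = P₂ + ½ρv₂² + ρg h₂, so P₂ = P₁ + ½ρ(v₁² − v₂²) − ρg(h₂ − h₁).
P₂ = 581200 + ½·787.4·(2.571² − 28.07²) − 787.4·9.8·(−14.64) = 581200 + (-307600) − (-113000) = 386500 Pa.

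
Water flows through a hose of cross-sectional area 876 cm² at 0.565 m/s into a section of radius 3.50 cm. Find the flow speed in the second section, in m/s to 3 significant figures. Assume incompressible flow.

v₂ ≈ 12.9 m/s

The volume flow rate is constant, so v₂ = (A₁/A₂)v₁ = (876/38.5)·0.565 = 12.9 m/s.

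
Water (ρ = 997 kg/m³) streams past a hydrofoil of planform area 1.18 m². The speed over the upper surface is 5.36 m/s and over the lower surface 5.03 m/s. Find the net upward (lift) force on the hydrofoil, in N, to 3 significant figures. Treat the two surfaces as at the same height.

F = 2020 N

The faster flow above has the lower pressure; Bernoulli (same height) gives ΔP = ½ρ(v_up² − v_low²).
ΔP = ½·997·(5.36² − 5.03²) = 1710 Pa.
Lift = ΔP · A = 1710 × 1.18 = 2020 N.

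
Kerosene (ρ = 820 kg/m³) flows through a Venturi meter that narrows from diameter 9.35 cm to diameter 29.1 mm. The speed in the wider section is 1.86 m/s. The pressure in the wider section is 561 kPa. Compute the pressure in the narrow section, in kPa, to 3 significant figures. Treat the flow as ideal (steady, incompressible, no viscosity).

The volume flow rate is constant, so v₂ = (A₁/A₂)v₁ = (68.7/6.65)·1.86 = 19.2 m/s.
Along the horizontal streamline, P + ½ρv² is constant.
P₂ = P₁ − ½ρ(v₂² − v₁²) = 561000 − ½·820·(19.2² − 1.86²) = 561000 − 150000 = 411000 Pa.

P₂ ≈ 411 kPa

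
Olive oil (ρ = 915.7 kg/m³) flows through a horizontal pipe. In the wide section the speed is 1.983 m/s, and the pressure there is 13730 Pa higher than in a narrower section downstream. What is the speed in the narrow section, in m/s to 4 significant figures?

Along the level pipe P + ½ρv² is conserved, hence v₂² = v₁² + 2(P₁ − P₂)/ρ.
v₂ = √(1.983² + 2·13730/915.7) = √(3.932 + 29.99) = 5.824 m/s.

v₂ ≈ 5.824 m/s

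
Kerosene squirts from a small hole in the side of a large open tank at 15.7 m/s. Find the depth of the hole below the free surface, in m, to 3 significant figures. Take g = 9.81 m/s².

Inverting v = √(2gh) gives h = v² / 2g.
h = 15.7²/(2·9.81) = 246/19.62 = 12.6 m.

h ≈ 12.6 m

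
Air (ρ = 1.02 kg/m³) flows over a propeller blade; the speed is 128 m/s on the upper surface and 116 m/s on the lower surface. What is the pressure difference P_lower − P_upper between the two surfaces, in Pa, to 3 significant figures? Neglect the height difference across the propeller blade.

The pressure is lower where the speed is higher: ΔP = ½ρ(v_up² − v_low²).
ΔP = ½·1.02·(128² − 116²) = 1490 Pa.

ΔP ≈ 1490 Pa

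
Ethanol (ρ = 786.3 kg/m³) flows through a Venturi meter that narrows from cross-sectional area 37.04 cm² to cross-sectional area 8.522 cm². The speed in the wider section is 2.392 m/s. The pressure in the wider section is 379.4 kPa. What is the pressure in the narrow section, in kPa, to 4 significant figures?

P₂ ≈ 339.2 kPa

The volume flow rate is constant, so v₂ = (A₁/A₂)v₁ = (37.04/8.522)·2.392 = 10.40 m/s.
The pipe is horizontal, so Bernoulli reduces to P₁ + ½ρv₁² = P₂ + ½ρv₂².
P₂ = P₁ − ½ρ(v₂² − v₁²) = 379400 − ½·786.3·(10.40² − 2.392²) = 379400 − 40250 = 339200 Pa.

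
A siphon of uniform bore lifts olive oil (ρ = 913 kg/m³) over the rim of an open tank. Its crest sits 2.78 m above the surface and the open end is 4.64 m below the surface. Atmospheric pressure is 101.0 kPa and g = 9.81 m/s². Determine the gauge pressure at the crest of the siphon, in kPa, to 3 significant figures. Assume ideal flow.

The outlet speed comes from Torricelli: v = √(2g·4.64) = 9.54 m/s.
Continuity keeps v the same throughout the tube; from surface to crest, P_atm + 0 = P_top + ½ρv² + ρg·h_top.
P_top = 101000 − ½·913·9.54² − 913·9.81·2.78 = 34500 Pa. So P_gauge = P_top − P_atm = -66500 Pa.

P_gauge = -66.5 kPa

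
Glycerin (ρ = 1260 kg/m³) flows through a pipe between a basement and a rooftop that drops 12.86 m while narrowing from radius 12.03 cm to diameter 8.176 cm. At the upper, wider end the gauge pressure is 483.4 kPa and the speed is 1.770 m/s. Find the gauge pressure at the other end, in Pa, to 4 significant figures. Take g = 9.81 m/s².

Continuity gives A₁v₁ = A₂v₂, so v₂ = (454.7 cm²)/(52.50 cm²) × 1.770 m/s = 15.33 m/s.
Energy conservation along the streamline gives P₂ = P₁ − ½ρ(v₂² − v₁²) − ρg(h₂ − h₁).
P₂ = 483400 + ½·1260·(1.770² − 15.33²) − 1260·9.81·(−12.86) = 483400 + (-146000) − (-159000) = 496300 Pa.

P₂ ≈ 496300 Pa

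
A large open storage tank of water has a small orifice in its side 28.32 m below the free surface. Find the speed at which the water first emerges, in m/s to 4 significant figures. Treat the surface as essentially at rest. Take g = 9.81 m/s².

v ≈ 23.57 m/s

The surface is effectively still and both ends are open, so ½v² = gh and v = √(2·9.81·28.32) = 23.57 m/s.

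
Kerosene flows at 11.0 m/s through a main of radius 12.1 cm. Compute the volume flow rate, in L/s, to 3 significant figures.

506 L/s

Q = A·v = 0.0460 m² × 11.0 m/s = 0.506 m³/s.
Converting: 0.506 m³/s × 1000 = 506 L/s.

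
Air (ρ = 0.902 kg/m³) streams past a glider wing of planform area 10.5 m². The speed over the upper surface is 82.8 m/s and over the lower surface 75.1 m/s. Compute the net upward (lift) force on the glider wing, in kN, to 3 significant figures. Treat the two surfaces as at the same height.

From P + ½ρv² = const at equal height, P_low − P_up = ½ρ(v_up² − v_low²).
ΔP = ½·0.902·(82.8² − 75.1²) = 548 Pa.
Lift = ΔP · A = 548 × 10.5 = 5760 N.

F ≈ 5.76 kN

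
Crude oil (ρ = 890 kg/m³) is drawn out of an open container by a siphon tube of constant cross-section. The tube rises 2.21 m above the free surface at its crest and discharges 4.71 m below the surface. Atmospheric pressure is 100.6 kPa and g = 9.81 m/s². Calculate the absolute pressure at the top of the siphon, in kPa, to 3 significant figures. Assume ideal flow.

40.2 kPa

The outlet speed comes from Torricelli: v = √(2g·4.71) = 9.61 m/s.
The bore is uniform, so the speed at the crest is the same v. Bernoulli surface→crest: P_atm = P_top + ½ρv² + ρg·h_top.
P_top = 100600 − ½·890·9.61² − 890·9.81·2.21 = 40200 Pa.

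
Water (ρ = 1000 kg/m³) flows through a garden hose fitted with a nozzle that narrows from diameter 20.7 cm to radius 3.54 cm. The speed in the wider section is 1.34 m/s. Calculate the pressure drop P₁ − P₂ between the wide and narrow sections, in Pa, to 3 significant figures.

Continuity gives A₁v₁ = A₂v₂, so v₂ = (337 cm²)/(39.4 cm²) × 1.34 m/s = 11.5 m/s.
Along the horizontal streamline, P + ½ρv² is constant.
P₁ − P₂ = ½·1000·(11.5² − 1.34²) = ½·1000·129 = 64700 Pa.

ΔP = 64700 Pa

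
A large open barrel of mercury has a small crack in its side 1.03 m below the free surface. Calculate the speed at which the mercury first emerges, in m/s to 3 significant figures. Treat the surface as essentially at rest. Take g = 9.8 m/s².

v ≈ 4.49 m/s

With the surface at rest and both surface and jet at atmospheric pressure, Bernoulli gives ρg h = ½ρv², so v = √(2gh) = √(2·9.8·1.03) = 4.49 m/s.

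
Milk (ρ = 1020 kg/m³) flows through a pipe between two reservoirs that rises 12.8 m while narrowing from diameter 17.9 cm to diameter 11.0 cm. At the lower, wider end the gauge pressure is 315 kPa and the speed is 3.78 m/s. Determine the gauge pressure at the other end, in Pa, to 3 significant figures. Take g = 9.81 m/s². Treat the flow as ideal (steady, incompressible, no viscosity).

The volume flow rate is constant, so v₂ = (A₁/A₂)v₁ = (252/95.0)·3.78 = 10.0 m/s.
Applying Bernoulli between the two ends and solving for P₂: P₂ = P₁ + ½ρ(v₁² − v₂²) − ρgΔh.
P₂ = 315000 + ½·1020·(3.78² − 10.0²) − 1020·9.81·(+12.8) = 315000 + (-43800) − (128000) = 143000 Pa.

P₂ ≈ 143000 Pa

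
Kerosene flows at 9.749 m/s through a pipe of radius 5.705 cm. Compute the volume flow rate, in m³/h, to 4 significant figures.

Q = A·v = 0.01022 m² × 9.749 m/s = 0.09968 m³/s.
Converting: 0.09968 m³/s × 3600 = 358.9 m³/h.

358.9 m³/h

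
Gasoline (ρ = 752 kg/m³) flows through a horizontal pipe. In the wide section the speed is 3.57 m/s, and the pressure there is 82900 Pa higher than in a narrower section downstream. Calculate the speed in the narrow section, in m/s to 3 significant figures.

15.3 m/s

Horizontal Bernoulli: P₁ + ½ρv₁² = P₂ + ½ρv₂², so v₂² = v₁² + 2(P₁ − P₂)/ρ.
v₂ = √(3.57² + 2·82900/752) = √(12.7 + 220) = 15.3 m/s.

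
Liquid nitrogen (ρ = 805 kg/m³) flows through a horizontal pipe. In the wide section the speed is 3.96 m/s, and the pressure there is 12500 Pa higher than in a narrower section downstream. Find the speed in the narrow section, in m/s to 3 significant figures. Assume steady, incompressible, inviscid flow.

6.84 m/s

With h₁ = h₂, rearranging Bernoulli gives v₂ = √(v₁² + 2ΔP/ρ).
v₂ = √(3.96² + 2·12500/805) = √(15.7 + 31.1) = 6.84 m/s.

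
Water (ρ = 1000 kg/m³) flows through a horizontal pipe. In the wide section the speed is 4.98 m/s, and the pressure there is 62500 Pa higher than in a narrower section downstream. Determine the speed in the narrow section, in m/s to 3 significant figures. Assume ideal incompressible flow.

With h₁ = h₂, rearranging Bernoulli gives v₂ = √(v₁² + 2ΔP/ρ).
v₂ = √(4.98² + 2·62500/1000) = √(24.8 + 125) = 12.2 m/s.

v₂ = 12.2 m/s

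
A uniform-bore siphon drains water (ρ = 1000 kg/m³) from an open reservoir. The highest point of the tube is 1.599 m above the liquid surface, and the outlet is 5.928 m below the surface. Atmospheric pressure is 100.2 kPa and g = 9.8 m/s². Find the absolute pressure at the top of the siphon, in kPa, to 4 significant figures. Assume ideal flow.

P_top ≈ 26.44 kPa

Bernoulli surface→outlet gives ½v² = g·h_out, so v = √(2·9.8·5.928) = 10.78 m/s.
The bore is uniform, so the speed at the crest is the same v. Bernoulli surface→crest: P_atm = P_top + ½ρv² + ρg·h_top.
P_top = 100200 − ½·1000·10.78² − 1000·9.8·1.599 = 26440 Pa.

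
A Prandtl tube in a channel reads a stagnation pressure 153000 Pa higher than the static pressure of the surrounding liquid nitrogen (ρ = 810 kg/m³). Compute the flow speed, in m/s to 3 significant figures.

v = 19.4 m/s

At the stagnation point the flow is brought to rest, so Bernoulli gives P_stag − P_static = ½ρv².
v = √(2ΔP/ρ) = √(2·153000/810) = 19.4 m/s.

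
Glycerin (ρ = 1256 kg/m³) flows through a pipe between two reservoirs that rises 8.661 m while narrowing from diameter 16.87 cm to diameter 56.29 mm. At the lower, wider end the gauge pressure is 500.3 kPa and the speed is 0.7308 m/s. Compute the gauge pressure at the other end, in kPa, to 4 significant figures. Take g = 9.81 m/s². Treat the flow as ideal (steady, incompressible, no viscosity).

Continuity gives A₁v₁ = A₂v₂, so v₂ = (223.5 cm²)/(24.89 cm²) × 0.7308 m/s = 6.564 m/s.
Bernoulli: P₁ + ½ρv₁² + ρg h₁ = P₂ + ½ρv₂² + ρg h₂, so P₂ = P₁ + ½ρ(v₁² − v₂²) − ρg(h₂ − h₁).
P₂ = 500300 + ½·1256·(0.7308² − 6.564²) − 1256·9.81·(+8.661) = 500300 + (-26720) − (106700) = 366900 Pa.

P₂ ≈ 366.9 kPa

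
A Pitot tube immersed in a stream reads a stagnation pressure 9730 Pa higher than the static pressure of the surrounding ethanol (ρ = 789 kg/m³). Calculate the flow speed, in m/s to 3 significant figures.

Bernoulli between the free stream and the stagnation point: ½ρv² = P_stag − P_static.
v = √(2ΔP/ρ) = √(2·9730/789) = 4.97 m/s.

v ≈ 4.97 m/s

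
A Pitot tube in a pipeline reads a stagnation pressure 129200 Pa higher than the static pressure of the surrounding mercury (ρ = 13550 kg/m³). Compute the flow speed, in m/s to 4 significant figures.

v ≈ 4.367 m/s

The dynamic pressure equals the rise in static pressure at the stagnation point: ΔP = ½ρv².
v = √(2ΔP/ρ) = √(2·129200/13550) = 4.367 m/s.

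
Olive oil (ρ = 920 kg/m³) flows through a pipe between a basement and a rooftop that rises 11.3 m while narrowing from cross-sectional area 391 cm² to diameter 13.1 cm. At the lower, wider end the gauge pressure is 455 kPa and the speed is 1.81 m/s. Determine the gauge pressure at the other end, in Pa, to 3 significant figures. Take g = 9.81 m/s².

P₂ = 342000 Pa

Continuity gives A₁v₁ = A₂v₂, so v₂ = (391 cm²)/(135 cm²) × 1.81 m/s = 5.25 m/s.
Applying Bernoulli between the two ends and solving for P₂: P₂ = P₁ + ½ρ(v₁² − v₂²) − ρgΔh.
P₂ = 455000 + ½·920·(1.81² − 5.25²) − 920·9.81·(+11.3) = 455000 + (-11200) − (102000) = 342000 Pa.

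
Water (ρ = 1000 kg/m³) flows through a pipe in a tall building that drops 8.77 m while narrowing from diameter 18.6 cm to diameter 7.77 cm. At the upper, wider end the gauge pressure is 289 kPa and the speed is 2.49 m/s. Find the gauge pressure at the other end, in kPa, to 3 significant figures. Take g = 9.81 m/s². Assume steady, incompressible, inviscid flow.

276 kPa

Mass conservation (A₁v₁ = A₂v₂) gives v₂ = 2.49 × 272/47.4 = 14.3 m/s.
Bernoulli: P₁ + ½ρv₁² + ρg h₁ = P₂ + ½ρv₂² + ρg h₂, so P₂ = P₁ + ½ρ(v₁² − v₂²) − ρg(h₂ − h₁).
P₂ = 289000 + ½·1000·(2.49² − 14.3²) − 1000·9.81·(−8.77) = 289000 + (-98700) − (-86000) = 276000 Pa.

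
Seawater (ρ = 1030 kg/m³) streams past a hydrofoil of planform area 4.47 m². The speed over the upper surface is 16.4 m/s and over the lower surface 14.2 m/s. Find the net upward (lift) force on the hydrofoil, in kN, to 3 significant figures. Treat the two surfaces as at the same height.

F = 155 kN

From P + ½ρv² = const at equal height, P_low − P_up = ½ρ(v_up² − v_low²).
ΔP = ½·1030·(16.4² − 14.2²) = 34700 Pa.
Lift = ΔP · A = 34700 × 4.47 = 155000 N.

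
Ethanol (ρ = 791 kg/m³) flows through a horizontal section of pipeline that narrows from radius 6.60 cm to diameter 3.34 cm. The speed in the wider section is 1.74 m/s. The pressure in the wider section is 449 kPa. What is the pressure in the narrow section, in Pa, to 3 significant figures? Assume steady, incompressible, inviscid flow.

By continuity, v₂ = v₁·A₁/A₂ = 1.74·(137/8.76) = 27.2 m/s.
Along the horizontal streamline, P + ½ρv² is constant.
P₂ = P₁ − ½ρ(v₂² − v₁²) = 449000 − ½·791·(27.2² − 1.74²) = 449000 − 291000 = 158000 Pa.

P₂ ≈ 158000 Pa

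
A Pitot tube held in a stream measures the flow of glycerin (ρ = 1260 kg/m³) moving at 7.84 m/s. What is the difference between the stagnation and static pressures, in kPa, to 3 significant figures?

ΔP ≈ 38.7 kPa

Bernoulli between the free stream and the stagnation point: ½ρv² = P_stag − P_static.
ΔP = ½·1260·7.84² = 38700 Pa.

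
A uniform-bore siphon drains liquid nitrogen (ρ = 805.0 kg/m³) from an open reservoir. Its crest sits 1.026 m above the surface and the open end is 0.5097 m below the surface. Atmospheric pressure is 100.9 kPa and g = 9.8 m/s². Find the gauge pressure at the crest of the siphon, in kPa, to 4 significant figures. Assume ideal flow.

Bernoulli surface→outlet gives ½v² = g·h_out, so v = √(2·9.8·0.5097) = 3.161 m/s.
With constant cross-section the crest speed equals v; applying Bernoulli from the surface up to the crest, P_top = P_atm − ½ρv² − ρg·h_top.
P_top = 100900 − ½·805.0·3.161² − 805.0·9.8·1.026 = 88780 Pa. So P_gauge = P_top − P_atm = -12120 Pa.

-12.12 kPa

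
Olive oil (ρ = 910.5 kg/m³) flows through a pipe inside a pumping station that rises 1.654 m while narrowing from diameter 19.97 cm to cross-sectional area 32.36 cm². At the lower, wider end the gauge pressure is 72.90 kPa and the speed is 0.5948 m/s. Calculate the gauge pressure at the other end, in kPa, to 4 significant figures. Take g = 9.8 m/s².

By continuity, v₂ = v₁·A₁/A₂ = 0.5948·(313.2/32.36) = 5.757 m/s.
Applying Bernoulli between the two ends and solving for P₂: P₂ = P₁ + ½ρ(v₁² − v₂²) − ρgΔh.
P₂ = 72900 + ½·910.5·(0.5948² − 5.757²) − 910.5·9.8·(+1.654) = 72900 + (-14930) − (14760) = 43210 Pa.

P₂ ≈ 43.21 kPa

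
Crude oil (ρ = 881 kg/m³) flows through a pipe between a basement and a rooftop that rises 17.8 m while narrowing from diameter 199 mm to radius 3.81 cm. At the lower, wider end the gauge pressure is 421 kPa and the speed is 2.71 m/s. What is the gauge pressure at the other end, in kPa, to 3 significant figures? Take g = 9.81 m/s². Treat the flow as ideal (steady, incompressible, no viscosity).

The volume flow rate is constant, so v₂ = (A₁/A₂)v₁ = (311/45.6)·2.71 = 18.5 m/s.
Applying Bernoulli between the two ends and solving for P₂: P₂ = P₁ + ½ρ(v₁² − v₂²) − ρgΔh.
P₂ = 421000 + ½·881·(2.71² − 18.5²) − 881·9.81·(+17.8) = 421000 + (-147000) − (154000) = 120000 Pa.

P₂ ≈ 120 kPa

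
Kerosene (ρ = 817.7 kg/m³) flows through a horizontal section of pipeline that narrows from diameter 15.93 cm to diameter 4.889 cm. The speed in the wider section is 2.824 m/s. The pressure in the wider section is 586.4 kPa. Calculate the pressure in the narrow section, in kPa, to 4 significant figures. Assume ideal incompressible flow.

P₂ ≈ 222.1 kPa

Mass conservation (A₁v₁ = A₂v₂) gives v₂ = 2.824 × 199.3/18.77 = 29.98 m/s.
With no height change, Bernoulli's equation is P₁ + ½ρv₁² = P₂ + ½ρv₂².
P₂ = P₁ − ½ρ(v₂² − v₁²) = 586400 − ½·817.7·(29.98² − 2.824²) = 586400 − 364300 = 222100 Pa.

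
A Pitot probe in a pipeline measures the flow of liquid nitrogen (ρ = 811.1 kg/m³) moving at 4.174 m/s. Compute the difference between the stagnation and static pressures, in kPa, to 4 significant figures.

Bernoulli between the free stream and the stagnation point: ½ρv² = P_stag − P_static.
ΔP = ½·811.1·4.174² = 7066 Pa.

ΔP ≈ 7.066 kPa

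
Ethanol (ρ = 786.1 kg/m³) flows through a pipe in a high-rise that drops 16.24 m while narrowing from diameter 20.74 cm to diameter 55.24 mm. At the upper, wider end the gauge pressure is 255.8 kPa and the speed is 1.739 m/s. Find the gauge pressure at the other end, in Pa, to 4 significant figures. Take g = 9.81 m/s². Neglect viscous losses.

By continuity, v₂ = v₁·A₁/A₂ = 1.739·(337.8/23.97) = 24.51 m/s.
Energy conservation along the streamline gives P₂ = P₁ − ½ρ(v₂² − v₁²) − ρg(h₂ − h₁).
P₂ = 255800 + ½·786.1·(1.739² − 24.51²) − 786.1·9.81·(−16.24) = 255800 + (-235000) − (-125200) = 146000 Pa.

146000 Pa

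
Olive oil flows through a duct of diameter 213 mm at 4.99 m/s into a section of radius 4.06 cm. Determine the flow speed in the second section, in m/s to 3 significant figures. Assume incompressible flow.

v₂ = 34.3 m/s

The volume flow rate is constant, so v₂ = (A₁/A₂)v₁ = (356/51.8)·4.99 = 34.3 m/s.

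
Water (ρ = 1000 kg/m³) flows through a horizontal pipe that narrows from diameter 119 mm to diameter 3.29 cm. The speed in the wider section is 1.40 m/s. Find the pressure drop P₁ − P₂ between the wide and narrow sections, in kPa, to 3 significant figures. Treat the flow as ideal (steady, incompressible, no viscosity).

ΔP ≈ 167 kPa

Mass conservation (A₁v₁ = A₂v₂) gives v₂ = 1.40 × 111/8.50 = 18.3 m/s.
Along the horizontal streamline, P + ½ρv² is constant.
P₁ − P₂ = ½·1000·(18.3² − 1.40²) = ½·1000·334 = 167000 Pa.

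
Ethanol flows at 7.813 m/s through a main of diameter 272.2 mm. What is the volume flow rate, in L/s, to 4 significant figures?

Q = A·v = 0.05819 m² × 7.813 m/s = 0.4547 m³/s.
Converting: 0.4547 m³/s × 1000 = 454.7 L/s.

454.7 L/s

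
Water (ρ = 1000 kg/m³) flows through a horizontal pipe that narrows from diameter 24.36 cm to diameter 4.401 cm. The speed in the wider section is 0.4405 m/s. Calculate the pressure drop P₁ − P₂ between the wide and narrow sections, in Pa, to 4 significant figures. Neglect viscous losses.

ΔP ≈ 90970 Pa

Continuity gives A₁v₁ = A₂v₂, so v₂ = (466.1 cm²)/(15.21 cm²) × 0.4405 m/s = 13.50 m/s.
Along the horizontal streamline, P + ½ρv² is constant.
P₁ − P₂ = ½·1000·(13.50² − 0.4405²) = ½·1000·181.9 = 90970 Pa.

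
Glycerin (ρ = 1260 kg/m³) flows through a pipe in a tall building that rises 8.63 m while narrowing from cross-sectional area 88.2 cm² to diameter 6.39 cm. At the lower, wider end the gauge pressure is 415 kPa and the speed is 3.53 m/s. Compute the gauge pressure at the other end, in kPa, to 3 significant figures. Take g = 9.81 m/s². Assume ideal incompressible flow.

By continuity, v₂ = v₁·A₁/A₂ = 3.53·(88.2/32.1) = 9.71 m/s.
Bernoulli: P₁ + ½ρv₁² + ρg h₁ = P₂ + ½ρv₂² + ρg h₂, so P₂ = P₁ + ½ρ(v₁² − v₂²) − ρg(h₂ − h₁).
P₂ = 415000 + ½·1260·(3.53² − 9.71²) − 1260·9.81·(+8.63) = 415000 + (-51500) − (107000) = 257000 Pa.

257 kPa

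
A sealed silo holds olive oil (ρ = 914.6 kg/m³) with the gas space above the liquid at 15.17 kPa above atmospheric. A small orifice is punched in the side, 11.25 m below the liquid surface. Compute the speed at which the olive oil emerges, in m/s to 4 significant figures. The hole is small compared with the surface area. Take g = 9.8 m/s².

Take point 1 at the surface (v₁ ≈ 0) and point 2 at the hole (at atmospheric pressure). Bernoulli: P₁ + ρg h = P_atm + ½ρv₂².
With P₁ − P_atm = 15170 Pa, v₂ = √(2gh + 2ΔP/ρ) = √(2·9.8·11.25 + 2·15170/914.6) = 15.93 m/s.

v = 15.93 m/s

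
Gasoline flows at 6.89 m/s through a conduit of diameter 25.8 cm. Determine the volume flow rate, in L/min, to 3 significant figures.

Q = 21600 L/min

Q = A·v = 0.0523 m² × 6.89 m/s = 0.360 m³/s.
Converting: 0.360 m³/s × 60000 = 21600 L/min.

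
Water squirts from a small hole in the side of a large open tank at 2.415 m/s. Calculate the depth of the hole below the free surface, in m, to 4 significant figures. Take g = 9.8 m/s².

0.2976 m

Inverting v = √(2gh) gives h = v² / 2g.
h = 2.415²/(2·9.8) = 5.832/19.60 = 0.2976 m.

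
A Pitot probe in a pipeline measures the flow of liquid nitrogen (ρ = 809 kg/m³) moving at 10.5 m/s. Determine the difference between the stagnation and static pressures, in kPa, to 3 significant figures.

Bernoulli between the free stream and the stagnation point: ½ρv² = P_stag − P_static.
ΔP = ½·809·10.5² = 44600 Pa.

ΔP ≈ 44.6 kPa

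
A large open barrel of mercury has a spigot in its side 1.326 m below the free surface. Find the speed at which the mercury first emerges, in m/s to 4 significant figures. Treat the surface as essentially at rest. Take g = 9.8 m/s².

v ≈ 5.098 m/s

Torricelli's result v = √(2gh) gives v = √(2·9.8·1.326) = 5.098 m/s.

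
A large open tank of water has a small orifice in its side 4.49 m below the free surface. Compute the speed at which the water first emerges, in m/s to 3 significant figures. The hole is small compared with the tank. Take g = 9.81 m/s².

v ≈ 9.39 m/s

Torricelli's result v = √(2gh) gives v = √(2·9.81·4.49) = 9.39 m/s.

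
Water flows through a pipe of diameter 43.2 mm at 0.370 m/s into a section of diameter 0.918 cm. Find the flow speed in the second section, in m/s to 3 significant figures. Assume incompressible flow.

v₂ ≈ 8.19 m/s

Mass conservation (A₁v₁ = A₂v₂) gives v₂ = 0.370 × 14.7/0.662 = 8.19 m/s.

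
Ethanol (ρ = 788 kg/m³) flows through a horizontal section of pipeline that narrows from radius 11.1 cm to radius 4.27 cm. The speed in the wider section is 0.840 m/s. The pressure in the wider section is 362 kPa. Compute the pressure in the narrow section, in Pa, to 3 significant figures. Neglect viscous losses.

Continuity gives A₁v₁ = A₂v₂, so v₂ = (387 cm²)/(57.3 cm²) × 0.840 m/s = 5.68 m/s.
Bernoulli (h₁ = h₂): P₁ − P₂ = ½ρ(v₂² − v₁²).
P₂ = P₁ − ½ρ(v₂² − v₁²) = 362000 − ½·788·(5.68² − 0.840²) = 362000 − 12400 = 350000 Pa.

P₂ = 350000 Pa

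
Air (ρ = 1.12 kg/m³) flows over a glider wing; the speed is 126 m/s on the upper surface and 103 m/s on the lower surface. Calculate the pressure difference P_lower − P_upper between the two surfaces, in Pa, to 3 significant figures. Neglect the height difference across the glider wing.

The pressure is lower where the speed is higher: ΔP = ½ρ(v_up² − v_low²).
ΔP = ½·1.12·(126² − 103²) = 2950 Pa.

2950 Pa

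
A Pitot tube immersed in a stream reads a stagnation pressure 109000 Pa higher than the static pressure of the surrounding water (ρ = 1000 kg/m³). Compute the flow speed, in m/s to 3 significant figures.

At the stagnation point the flow is brought to rest, so Bernoulli gives P_stag − P_static = ½ρv².
v = √(2ΔP/ρ) = √(2·109000/1000) = 14.8 m/s.

v ≈ 14.8 m/s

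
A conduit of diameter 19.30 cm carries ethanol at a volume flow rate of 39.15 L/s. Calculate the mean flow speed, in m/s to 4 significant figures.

Q = 39.15 L/s = 0.03915 m³/s.
v = Q/A = 0.03915 / 0.02926 = 1.338 m/s.

v = 1.338 m/s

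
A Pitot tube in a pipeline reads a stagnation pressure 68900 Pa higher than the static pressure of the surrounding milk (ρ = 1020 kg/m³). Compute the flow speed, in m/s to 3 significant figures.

The dynamic pressure equals the rise in static pressure at the stagnation point: ΔP = ½ρv².
v = √(2ΔP/ρ) = √(2·68900/1020) = 11.6 m/s.

11.6 m/s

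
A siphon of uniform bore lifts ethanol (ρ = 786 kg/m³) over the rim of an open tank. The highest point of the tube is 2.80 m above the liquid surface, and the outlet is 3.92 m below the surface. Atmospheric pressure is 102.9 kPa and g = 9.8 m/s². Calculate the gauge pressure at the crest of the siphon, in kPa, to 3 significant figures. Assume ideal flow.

P_gauge ≈ -51.8 kPa

The outlet speed comes from Torricelli: v = √(2g·3.92) = 8.77 m/s.
Continuity keeps v the same throughout the tube; from surface to crest, P_atm + 0 = P_top + ½ρv² + ρg·h_top.
P_top = 102900 − ½·786·8.77² − 786·9.8·2.80 = 51100 Pa. So P_gauge = P_top − P_atm = -51800 Pa.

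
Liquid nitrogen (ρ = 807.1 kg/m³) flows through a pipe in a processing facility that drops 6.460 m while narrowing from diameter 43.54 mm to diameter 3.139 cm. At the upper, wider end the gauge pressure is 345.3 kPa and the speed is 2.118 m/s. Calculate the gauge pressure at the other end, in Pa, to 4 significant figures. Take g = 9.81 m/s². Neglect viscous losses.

By continuity, v₂ = v₁·A₁/A₂ = 2.118·(14.89/7.739) = 4.075 m/s.
Energy conservation along the streamline gives P₂ = P₁ − ½ρ(v₂² − v₁²) − ρg(h₂ − h₁).
P₂ = 345300 + ½·807.1·(2.118² − 4.075²) − 807.1·9.81·(−6.460) = 345300 + (-4891) − (-51150) = 391600 Pa.

P₂ ≈ 391600 Pa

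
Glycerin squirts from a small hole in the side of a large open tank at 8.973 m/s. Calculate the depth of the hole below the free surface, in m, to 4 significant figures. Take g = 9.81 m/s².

For a small hole in a large open tank, ½v² = gh, giving h = v²/(2g).
h = 8.973²/(2·9.81) = 80.51/19.62 = 4.104 m.

h ≈ 4.104 m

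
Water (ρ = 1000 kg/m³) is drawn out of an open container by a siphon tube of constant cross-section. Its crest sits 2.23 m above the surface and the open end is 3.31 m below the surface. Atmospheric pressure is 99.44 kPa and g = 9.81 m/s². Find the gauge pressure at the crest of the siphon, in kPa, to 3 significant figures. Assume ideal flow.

-54.3 kPa

From the surface to the outlet (both open to atmosphere, surface at rest): v = √(2g·h_out) = √(2·9.81·3.31) = 8.06 m/s.
The bore is uniform, so the speed at the crest is the same v. Bernoulli surface→crest: P_atm = P_top + ½ρv² + ρg·h_top.
P_top = 99440 − ½·1000·8.06² − 1000·9.81·2.23 = 45100 Pa. So P_gauge = P_top − P_atm = -54300 Pa.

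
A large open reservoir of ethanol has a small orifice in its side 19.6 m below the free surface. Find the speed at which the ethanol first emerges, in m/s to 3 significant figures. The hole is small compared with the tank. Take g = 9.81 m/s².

v ≈ 19.6 m/s

The surface is effectively still and both ends are open, so ½v² = gh and v = √(2·9.81·19.6) = 19.6 m/s.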